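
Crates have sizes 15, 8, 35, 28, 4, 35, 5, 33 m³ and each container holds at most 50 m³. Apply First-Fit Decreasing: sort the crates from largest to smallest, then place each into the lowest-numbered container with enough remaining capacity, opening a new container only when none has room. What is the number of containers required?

4 containers

Sorted descending: 35, 35, 33, 28, 15, 8, 5, 4.
Put 35 m³ in container 1; 15 m³ remain.
Put 35 m³ in container 2; 15 m³ remain.
Put 33 m³ in container 3; 17 m³ remain.
Put 28 m³ in container 4; 22 m³ remain.
Put 15 m³ in container 1; 0 m³ remain.
Put 8 m³ in container 2; 7 m³ remain.
Put 5 m³ in container 2; 2 m³ remain.
Put 4 m³ in container 3; 13 m³ remain.
Final containers: [35,15] [35,8,5] [33,4] [28].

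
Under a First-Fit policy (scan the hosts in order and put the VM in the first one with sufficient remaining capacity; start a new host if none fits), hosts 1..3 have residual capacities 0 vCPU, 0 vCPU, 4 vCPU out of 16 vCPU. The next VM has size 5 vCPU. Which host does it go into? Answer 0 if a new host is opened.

No host has ≥ 5 vCPU free, so a new host is opened.

0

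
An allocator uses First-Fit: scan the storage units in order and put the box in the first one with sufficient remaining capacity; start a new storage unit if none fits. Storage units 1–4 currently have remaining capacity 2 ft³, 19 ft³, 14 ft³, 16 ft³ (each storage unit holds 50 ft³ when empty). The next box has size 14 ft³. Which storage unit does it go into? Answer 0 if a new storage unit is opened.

2

Storage units with room: storage unit 2 (19 ft³), storage unit 3 (14 ft³), storage unit 4 (16 ft³).
The first with room is storage unit 2.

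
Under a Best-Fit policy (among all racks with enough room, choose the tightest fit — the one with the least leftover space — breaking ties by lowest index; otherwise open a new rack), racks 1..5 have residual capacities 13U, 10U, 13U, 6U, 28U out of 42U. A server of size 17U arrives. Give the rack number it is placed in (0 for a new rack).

5

Racks with room: rack 5 (28U).
Tightest fit is rack 5 with 28U free.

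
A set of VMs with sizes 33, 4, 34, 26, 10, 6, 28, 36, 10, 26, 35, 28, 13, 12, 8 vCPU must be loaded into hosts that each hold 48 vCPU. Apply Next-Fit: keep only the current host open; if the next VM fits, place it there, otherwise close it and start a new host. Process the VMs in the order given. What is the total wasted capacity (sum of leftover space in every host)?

33 vCPU → host 1 (remaining 15 vCPU)
4 vCPU → host 1 (remaining 11 vCPU)
34 vCPU → host 2 (remaining 14 vCPU)
26 vCPU → host 3 (remaining 22 vCPU)
10 vCPU → host 3 (remaining 12 vCPU)
6 vCPU → host 3 (remaining 6 vCPU)
28 vCPU → host 4 (remaining 20 vCPU)
36 vCPU → host 5 (remaining 12 vCPU)
10 vCPU → host 5 (remaining 2 vCPU)
26 vCPU → host 6 (remaining 22 vCPU)
35 vCPU → host 7 (remaining 13 vCPU)
28 vCPU → host 8 (remaining 20 vCPU)
13 vCPU → host 8 (remaining 7 vCPU)
12 vCPU → host 9 (remaining 36 vCPU)
8 vCPU → host 9 (remaining 28 vCPU)
9 hosts × 48 vCPU = 432 vCPU; used 309 vCPU; unused 123 vCPU.

123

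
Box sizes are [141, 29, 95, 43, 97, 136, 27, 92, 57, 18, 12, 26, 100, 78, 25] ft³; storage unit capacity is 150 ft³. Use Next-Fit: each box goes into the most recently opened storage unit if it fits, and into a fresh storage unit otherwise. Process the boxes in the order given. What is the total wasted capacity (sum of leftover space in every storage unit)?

storage unit 1: place 141 ft³, 9 ft³ left
storage unit 2: place 29 ft³, 121 ft³ left
storage unit 2: place 95 ft³, 26 ft³ left
storage unit 3: place 43 ft³, 107 ft³ left
storage unit 3: place 97 ft³, 10 ft³ left
storage unit 4: place 136 ft³, 14 ft³ left
storage unit 5: place 27 ft³, 123 ft³ left
storage unit 5: place 92 ft³, 31 ft³ left
storage unit 6: place 57 ft³, 93 ft³ left
storage unit 6: place 18 ft³, 75 ft³ left
storage unit 6: place 12 ft³, 63 ft³ left
storage unit 6: place 26 ft³, 37 ft³ left
storage unit 7: place 100 ft³, 50 ft³ left
storage unit 8: place 78 ft³, 72 ft³ left
storage unit 8: place 25 ft³, 47 ft³ left
8 storage units × 150 ft³ = 1200 ft³; used 976 ft³; unused 224 ft³.

224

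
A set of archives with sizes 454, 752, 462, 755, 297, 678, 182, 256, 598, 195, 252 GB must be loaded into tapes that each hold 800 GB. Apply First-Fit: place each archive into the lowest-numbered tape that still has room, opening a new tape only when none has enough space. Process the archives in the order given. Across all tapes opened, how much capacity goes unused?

tape 1: place 454 GB, 346 GB left
tape 2: place 752 GB, 48 GB left
tape 3: place 462 GB, 338 GB left
tape 4: place 755 GB, 45 GB left
tape 1: place 297 GB, 49 GB left
tape 5: place 678 GB, 122 GB left
tape 3: place 182 GB, 156 GB left
tape 6: place 256 GB, 544 GB left
tape 7: place 598 GB, 202 GB left
tape 6: place 195 GB, 349 GB left
tape 6: place 252 GB, 97 GB left
7 tapes × 800 GB = 5600 GB; used 4881 GB; unused 719 GB.

719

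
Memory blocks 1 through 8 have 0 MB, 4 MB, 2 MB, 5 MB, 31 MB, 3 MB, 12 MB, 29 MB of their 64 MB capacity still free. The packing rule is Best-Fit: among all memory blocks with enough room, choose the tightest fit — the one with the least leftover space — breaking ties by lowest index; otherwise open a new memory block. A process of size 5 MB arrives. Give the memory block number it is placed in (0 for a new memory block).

4

Memory blocks with room: memory block 4 (5 MB), memory block 5 (31 MB), memory block 7 (12 MB), memory block 8 (29 MB).
Tightest fit is memory block 4 with 5 MB free.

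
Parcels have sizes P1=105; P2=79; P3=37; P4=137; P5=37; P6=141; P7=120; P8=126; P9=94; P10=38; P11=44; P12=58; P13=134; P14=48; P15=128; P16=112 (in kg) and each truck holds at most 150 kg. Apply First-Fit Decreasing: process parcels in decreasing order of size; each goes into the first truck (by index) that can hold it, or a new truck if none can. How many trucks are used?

Sorted descending: 141, 137, 134, 128, 126, 120, 112, 105, 94, 79, 58, 48, 44, 38, 37, 37.
truck 1: place 141 kg, 9 kg left
truck 2: place 137 kg, 13 kg left
truck 3: place 134 kg, 16 kg left
truck 4: place 128 kg, 22 kg left
truck 5: place 126 kg, 24 kg left
truck 6: place 120 kg, 30 kg left
truck 7: place 112 kg, 38 kg left
truck 8: place 105 kg, 45 kg left
truck 9: place 94 kg, 56 kg left
truck 10: place 79 kg, 71 kg left
truck 10: place 58 kg, 13 kg left
truck 9: place 48 kg, 8 kg left
truck 8: place 44 kg, 1 kg left
truck 7: place 38 kg, 0 kg left
truck 11: place 37 kg, 113 kg left
truck 11: place 37 kg, 76 kg left

11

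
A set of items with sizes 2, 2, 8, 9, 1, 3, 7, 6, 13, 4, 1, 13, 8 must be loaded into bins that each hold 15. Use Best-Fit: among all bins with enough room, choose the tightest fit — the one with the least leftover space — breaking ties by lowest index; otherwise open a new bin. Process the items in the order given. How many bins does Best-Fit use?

Put 2 in bin 1; 13 remain.
Put 2 in bin 1; 11 remain.
Put 8 in bin 1; 3 remain.
Put 9 in bin 2; 6 remain.
Put 1 in bin 1; 2 remain.
Put 3 in bin 2; 3 remain.
Put 7 in bin 3; 8 remain.
Put 6 in bin 3; 2 remain.
Put 13 in bin 4; 2 remain.
Put 4 in bin 5; 11 remain.
Put 1 in bin 1; 1 remain.
Put 13 in bin 6; 2 remain.
Put 8 in bin 5; 3 remain.

6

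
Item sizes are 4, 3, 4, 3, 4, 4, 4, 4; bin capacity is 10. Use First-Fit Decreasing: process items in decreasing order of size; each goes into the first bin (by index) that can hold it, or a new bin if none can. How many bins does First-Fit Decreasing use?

Sorted descending: 4, 4, 4, 4, 4, 4, 3, 3.
bin 1: place 4, 6 left
bin 1: place 4, 2 left
bin 2: place 4, 6 left
bin 2: place 4, 2 left
bin 3: place 4, 6 left
bin 3: place 4, 2 left
bin 4: place 3, 7 left
bin 4: place 3, 4 left

4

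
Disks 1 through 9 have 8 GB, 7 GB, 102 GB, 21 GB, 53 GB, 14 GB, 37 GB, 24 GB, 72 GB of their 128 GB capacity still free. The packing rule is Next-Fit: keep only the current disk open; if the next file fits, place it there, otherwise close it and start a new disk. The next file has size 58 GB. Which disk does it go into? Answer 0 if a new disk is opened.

Next-Fit only looks at disk 9, which has 72 GB free.
58 GB fits there.

9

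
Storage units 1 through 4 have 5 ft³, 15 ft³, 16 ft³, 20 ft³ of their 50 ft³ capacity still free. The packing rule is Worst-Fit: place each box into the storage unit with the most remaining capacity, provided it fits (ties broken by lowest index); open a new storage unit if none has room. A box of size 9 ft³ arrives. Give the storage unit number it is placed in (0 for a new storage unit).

Storage units with room: storage unit 2 (15 ft³), storage unit 3 (16 ft³), storage unit 4 (20 ft³).
Most room is storage unit 4 with 20 ft³ free.

4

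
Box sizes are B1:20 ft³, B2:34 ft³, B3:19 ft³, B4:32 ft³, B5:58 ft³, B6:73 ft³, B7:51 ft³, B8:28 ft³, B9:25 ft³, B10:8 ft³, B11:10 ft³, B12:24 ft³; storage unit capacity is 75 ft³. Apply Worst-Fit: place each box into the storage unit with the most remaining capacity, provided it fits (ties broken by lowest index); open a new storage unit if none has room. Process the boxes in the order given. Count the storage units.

6

storage unit 1: place B1 (20 ft³), 55 ft³ left
storage unit 1: place B2 (34 ft³), 21 ft³ left
storage unit 1: place B3 (19 ft³), 2 ft³ left
storage unit 2: place B4 (32 ft³), 43 ft³ left
storage unit 3: place B5 (58 ft³), 17 ft³ left
storage unit 4: place B6 (73 ft³), 2 ft³ left
storage unit 5: place B7 (51 ft³), 24 ft³ left
storage unit 2: place B8 (28 ft³), 15 ft³ left
storage unit 6: place B9 (25 ft³), 50 ft³ left
storage unit 6: place B10 (8 ft³), 42 ft³ left
storage unit 6: place B11 (10 ft³), 32 ft³ left
storage unit 6: place B12 (24 ft³), 8 ft³ left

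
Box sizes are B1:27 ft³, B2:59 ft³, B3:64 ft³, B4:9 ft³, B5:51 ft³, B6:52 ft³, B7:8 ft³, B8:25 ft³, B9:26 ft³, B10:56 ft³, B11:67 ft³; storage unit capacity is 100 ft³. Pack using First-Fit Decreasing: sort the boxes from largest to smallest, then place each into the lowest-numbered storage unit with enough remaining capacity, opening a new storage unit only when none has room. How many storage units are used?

Sorted descending: 67, 64, 59, 56, 52, 51, 27, 26, 25, 9, 8.
storage unit 1: place 67 ft³, 33 ft³ left
storage unit 2: place 64 ft³, 36 ft³ left
storage unit 3: place 59 ft³, 41 ft³ left
storage unit 4: place 56 ft³, 44 ft³ left
storage unit 5: place 52 ft³, 48 ft³ left
storage unit 6: place 51 ft³, 49 ft³ left
storage unit 1: place 27 ft³, 6 ft³ left
storage unit 2: place 26 ft³, 10 ft³ left
storage unit 3: place 25 ft³, 16 ft³ left
storage unit 2: place 9 ft³, 1 ft³ left
storage unit 3: place 8 ft³, 8 ft³ left

6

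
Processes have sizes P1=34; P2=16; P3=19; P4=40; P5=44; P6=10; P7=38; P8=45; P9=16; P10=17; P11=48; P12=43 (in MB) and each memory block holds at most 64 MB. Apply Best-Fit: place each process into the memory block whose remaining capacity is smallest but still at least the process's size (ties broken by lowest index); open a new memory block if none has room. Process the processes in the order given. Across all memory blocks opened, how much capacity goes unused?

78

Put P1 (34 MB) in memory block 1; 30 MB remain.
Put P2 (16 MB) in memory block 1; 14 MB remain.
Put P3 (19 MB) in memory block 2; 45 MB remain.
Put P4 (40 MB) in memory block 2; 5 MB remain.
Put P5 (44 MB) in memory block 3; 20 MB remain.
Put P6 (10 MB) in memory block 1; 4 MB remain.
Put P7 (38 MB) in memory block 4; 26 MB remain.
Put P8 (45 MB) in memory block 5; 19 MB remain.
Put P9 (16 MB) in memory block 5; 3 MB remain.
Put P10 (17 MB) in memory block 3; 3 MB remain.
Put P11 (48 MB) in memory block 6; 16 MB remain.
Put P12 (43 MB) in memory block 7; 21 MB remain.
7 memory blocks × 64 MB = 448 MB; used 370 MB; unused 78 MB.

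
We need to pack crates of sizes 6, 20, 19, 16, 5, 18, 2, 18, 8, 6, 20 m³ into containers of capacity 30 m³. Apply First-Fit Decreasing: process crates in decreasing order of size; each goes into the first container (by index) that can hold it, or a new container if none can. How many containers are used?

Sorted descending: 20, 20, 19, 18, 18, 16, 8, 6, 6, 5, 2.
Put 20 m³ in container 1; 10 m³ remain.
Put 20 m³ in container 2; 10 m³ remain.
Put 19 m³ in container 3; 11 m³ remain.
Put 18 m³ in container 4; 12 m³ remain.
Put 18 m³ in container 5; 12 m³ remain.
Put 16 m³ in container 6; 14 m³ remain.
Put 8 m³ in container 1; 2 m³ remain.
Put 6 m³ in container 2; 4 m³ remain.
Put 6 m³ in container 3; 5 m³ remain.
Put 5 m³ in container 3; 0 m³ remain.
Put 2 m³ in container 1; 0 m³ remain.

6 containers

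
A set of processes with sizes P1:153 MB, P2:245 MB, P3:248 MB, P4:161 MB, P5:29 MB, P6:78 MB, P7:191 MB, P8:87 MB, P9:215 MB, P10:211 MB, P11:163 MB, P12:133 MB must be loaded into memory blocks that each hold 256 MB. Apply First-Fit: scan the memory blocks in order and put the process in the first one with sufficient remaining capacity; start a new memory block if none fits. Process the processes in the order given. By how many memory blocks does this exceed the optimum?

0

First-Fit: [153,29] [245] [248] [161,78] [191] [87,163] [215] [211] [133] → 9 memory blocks.
9 processes exceed 128 MB (half the capacity), and no two of those can share a memory block, so at least 9 memory blocks are needed.
So 9 is already optimal.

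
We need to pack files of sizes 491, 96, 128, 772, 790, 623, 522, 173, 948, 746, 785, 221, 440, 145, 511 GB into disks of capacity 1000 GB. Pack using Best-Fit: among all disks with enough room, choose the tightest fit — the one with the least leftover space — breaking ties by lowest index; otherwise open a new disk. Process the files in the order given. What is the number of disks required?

disk 1: place 491 GB, 509 GB left
disk 1: place 96 GB, 413 GB left
disk 1: place 128 GB, 285 GB left
disk 2: place 772 GB, 228 GB left
disk 3: place 790 GB, 210 GB left
disk 4: place 623 GB, 377 GB left
disk 5: place 522 GB, 478 GB left
disk 3: place 173 GB, 37 GB left
disk 6: place 948 GB, 52 GB left
disk 7: place 746 GB, 254 GB left
disk 8: place 785 GB, 215 GB left
disk 2: place 221 GB, 7 GB left
disk 5: place 440 GB, 38 GB left
disk 8: place 145 GB, 70 GB left
disk 9: place 511 GB, 489 GB left

9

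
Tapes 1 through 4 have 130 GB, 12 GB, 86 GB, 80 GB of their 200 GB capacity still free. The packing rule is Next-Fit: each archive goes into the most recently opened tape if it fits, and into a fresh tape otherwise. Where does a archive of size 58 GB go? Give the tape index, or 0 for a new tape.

4

Next-Fit only looks at tape 4, which has 80 GB free.
58 GB fits there.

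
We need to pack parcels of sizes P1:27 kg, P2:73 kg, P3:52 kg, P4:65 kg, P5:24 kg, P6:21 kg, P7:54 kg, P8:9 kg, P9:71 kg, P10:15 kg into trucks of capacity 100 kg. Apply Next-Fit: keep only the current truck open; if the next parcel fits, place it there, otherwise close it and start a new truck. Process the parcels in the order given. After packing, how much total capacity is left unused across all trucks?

Put P1 (27 kg) in truck 1; 73 kg remain.
Put P2 (73 kg) in truck 1; 0 kg remain.
Put P3 (52 kg) in truck 2; 48 kg remain.
Put P4 (65 kg) in truck 3; 35 kg remain.
Put P5 (24 kg) in truck 3; 11 kg remain.
Put P6 (21 kg) in truck 4; 79 kg remain.
Put P7 (54 kg) in truck 4; 25 kg remain.
Put P8 (9 kg) in truck 4; 16 kg remain.
Put P9 (71 kg) in truck 5; 29 kg remain.
Put P10 (15 kg) in truck 5; 14 kg remain.
5 trucks × 100 kg = 500 kg; used 411 kg; unused 89 kg.

89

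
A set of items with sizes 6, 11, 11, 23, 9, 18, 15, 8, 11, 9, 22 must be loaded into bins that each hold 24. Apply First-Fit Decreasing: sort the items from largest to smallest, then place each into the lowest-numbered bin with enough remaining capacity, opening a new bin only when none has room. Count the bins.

7

Sorted descending: 23, 22, 18, 15, 11, 11, 11, 9, 9, 8, 6.
bin 1: place 23, 1 left
bin 2: place 22, 2 left
bin 3: place 18, 6 left
bin 4: place 15, 9 left
bin 5: place 11, 13 left
bin 5: place 11, 2 left
bin 6: place 11, 13 left
bin 4: place 9, 0 left
bin 6: place 9, 4 left
bin 7: place 8, 16 left
bin 3: place 6, 0 left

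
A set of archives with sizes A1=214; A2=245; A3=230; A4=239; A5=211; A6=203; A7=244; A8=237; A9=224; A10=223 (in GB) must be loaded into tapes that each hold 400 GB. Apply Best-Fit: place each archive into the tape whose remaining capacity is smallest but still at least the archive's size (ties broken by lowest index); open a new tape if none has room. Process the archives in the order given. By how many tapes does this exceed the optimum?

Best-Fit: [214] [245] [230] [239] [211] [203] [244] [237] [224] [223] → 10 tapes.
10 archives exceed 200 GB (half the capacity), and no two of those can share a tape, so at least 10 tapes are needed.
So 10 is already optimal.

0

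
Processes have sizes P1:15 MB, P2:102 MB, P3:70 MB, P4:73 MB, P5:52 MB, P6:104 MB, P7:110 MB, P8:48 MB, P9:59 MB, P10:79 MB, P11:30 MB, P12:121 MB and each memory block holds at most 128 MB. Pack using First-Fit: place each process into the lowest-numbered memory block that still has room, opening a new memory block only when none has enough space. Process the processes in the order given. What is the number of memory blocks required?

8

Put P1 (15 MB) in memory block 1; 113 MB remain.
Put P2 (102 MB) in memory block 1; 11 MB remain.
Put P3 (70 MB) in memory block 2; 58 MB remain.
Put P4 (73 MB) in memory block 3; 55 MB remain.
Put P5 (52 MB) in memory block 2; 6 MB remain.
Put P6 (104 MB) in memory block 4; 24 MB remain.
Put P7 (110 MB) in memory block 5; 18 MB remain.
Put P8 (48 MB) in memory block 3; 7 MB remain.
Put P9 (59 MB) in memory block 6; 69 MB remain.
Put P10 (79 MB) in memory block 7; 49 MB remain.
Put P11 (30 MB) in memory block 6; 39 MB remain.
Put P12 (121 MB) in memory block 8; 7 MB remain.
Final memory blocks: [15,102] [70,52] [73,48] [104] [110] [59,30] [79] [121].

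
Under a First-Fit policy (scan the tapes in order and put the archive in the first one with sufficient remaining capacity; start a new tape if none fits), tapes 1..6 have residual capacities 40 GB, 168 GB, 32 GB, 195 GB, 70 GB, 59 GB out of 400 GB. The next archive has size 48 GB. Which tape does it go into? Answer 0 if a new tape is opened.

Tapes with room: tape 2 (168 GB), tape 4 (195 GB), tape 5 (70 GB), tape 6 (59 GB).
The first with room is tape 2.

2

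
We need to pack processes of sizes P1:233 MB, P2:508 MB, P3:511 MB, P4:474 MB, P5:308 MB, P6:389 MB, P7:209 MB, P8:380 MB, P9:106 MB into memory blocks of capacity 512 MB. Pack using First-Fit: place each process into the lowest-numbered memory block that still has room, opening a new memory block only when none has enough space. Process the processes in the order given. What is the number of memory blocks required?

Put P1 (233 MB) in memory block 1; 279 MB remain.
Put P2 (508 MB) in memory block 2; 4 MB remain.
Put P3 (511 MB) in memory block 3; 1 MB remain.
Put P4 (474 MB) in memory block 4; 38 MB remain.
Put P5 (308 MB) in memory block 5; 204 MB remain.
Put P6 (389 MB) in memory block 6; 123 MB remain.
Put P7 (209 MB) in memory block 1; 70 MB remain.
Put P8 (380 MB) in memory block 7; 132 MB remain.
Put P9 (106 MB) in memory block 5; 98 MB remain.
Final memory blocks: [233,209] [508] [511] [474] [308,106] [389] [380].

7 memory blocks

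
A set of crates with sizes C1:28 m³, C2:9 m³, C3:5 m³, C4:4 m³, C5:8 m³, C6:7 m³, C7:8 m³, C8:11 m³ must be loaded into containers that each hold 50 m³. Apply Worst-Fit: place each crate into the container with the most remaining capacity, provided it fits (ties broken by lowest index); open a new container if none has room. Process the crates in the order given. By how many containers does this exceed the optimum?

Worst-Fit: [28,9,5,4] [8,7,8,11] → 2 containers.
Total size 80 m³; any packing needs at least ⌈80/50⌉ = 2 containers.
So 2 is already optimal.

0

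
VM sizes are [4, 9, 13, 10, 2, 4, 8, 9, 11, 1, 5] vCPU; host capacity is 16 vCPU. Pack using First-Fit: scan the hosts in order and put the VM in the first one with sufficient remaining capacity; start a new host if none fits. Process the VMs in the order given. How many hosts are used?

4 vCPU → host 1 (remaining 12 vCPU)
9 vCPU → host 1 (remaining 3 vCPU)
13 vCPU → host 2 (remaining 3 vCPU)
10 vCPU → host 3 (remaining 6 vCPU)
2 vCPU → host 1 (remaining 1 vCPU)
4 vCPU → host 3 (remaining 2 vCPU)
8 vCPU → host 4 (remaining 8 vCPU)
9 vCPU → host 5 (remaining 7 vCPU)
11 vCPU → host 6 (remaining 5 vCPU)
1 vCPU → host 1 (remaining 0 vCPU)
5 vCPU → host 4 (remaining 3 vCPU)
Final hosts: [4,9,2,1] [13] [10,4] [8,5] [9] [11].

6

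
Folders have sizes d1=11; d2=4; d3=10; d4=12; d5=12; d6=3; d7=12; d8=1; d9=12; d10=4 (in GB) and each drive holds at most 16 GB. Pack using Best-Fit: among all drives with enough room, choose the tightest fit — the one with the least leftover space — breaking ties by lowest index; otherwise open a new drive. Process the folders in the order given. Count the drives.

drive 1: place d1 (11 GB), 5 GB left
drive 1: place d2 (4 GB), 1 GB left
drive 2: place d3 (10 GB), 6 GB left
drive 3: place d4 (12 GB), 4 GB left
drive 4: place d5 (12 GB), 4 GB left
drive 3: place d6 (3 GB), 1 GB left
drive 5: place d7 (12 GB), 4 GB left
drive 1: place d8 (1 GB), 0 GB left
drive 6: place d9 (12 GB), 4 GB left
drive 4: place d10 (4 GB), 0 GB left
Final drives: [11,4,1] [10] [12,3] [12,4] [12] [12].

6 drives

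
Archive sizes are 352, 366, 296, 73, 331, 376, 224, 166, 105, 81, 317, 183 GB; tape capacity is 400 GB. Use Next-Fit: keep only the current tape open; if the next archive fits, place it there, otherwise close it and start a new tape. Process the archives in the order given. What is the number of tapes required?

352 GB → tape 1 (remaining 48 GB)
366 GB → tape 2 (remaining 34 GB)
296 GB → tape 3 (remaining 104 GB)
73 GB → tape 3 (remaining 31 GB)
331 GB → tape 4 (remaining 69 GB)
376 GB → tape 5 (remaining 24 GB)
224 GB → tape 6 (remaining 176 GB)
166 GB → tape 6 (remaining 10 GB)
105 GB → tape 7 (remaining 295 GB)
81 GB → tape 7 (remaining 214 GB)
317 GB → tape 8 (remaining 83 GB)
183 GB → tape 9 (remaining 217 GB)
Final tapes: [352] [366] [296,73] [331] [376] [224,166] [105,81] [317] [183].

9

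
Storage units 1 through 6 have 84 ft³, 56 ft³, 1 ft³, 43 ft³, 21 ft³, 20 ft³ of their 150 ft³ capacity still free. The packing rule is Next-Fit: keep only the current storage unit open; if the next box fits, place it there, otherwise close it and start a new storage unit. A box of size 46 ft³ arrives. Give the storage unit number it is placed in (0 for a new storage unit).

Next-Fit only looks at storage unit 6, which has 20 ft³ free.
46 ft³ does not fit, so a new storage unit is opened.

0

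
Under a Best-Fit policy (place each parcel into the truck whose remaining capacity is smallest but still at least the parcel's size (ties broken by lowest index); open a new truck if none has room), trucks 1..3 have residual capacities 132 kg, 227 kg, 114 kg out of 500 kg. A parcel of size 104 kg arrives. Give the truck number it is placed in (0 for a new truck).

Trucks with room: truck 1 (132 kg), truck 2 (227 kg), truck 3 (114 kg).
Tightest fit is truck 3 with 114 kg free.

3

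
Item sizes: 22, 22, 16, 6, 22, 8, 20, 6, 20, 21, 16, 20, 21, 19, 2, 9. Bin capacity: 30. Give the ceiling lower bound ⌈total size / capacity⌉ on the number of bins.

Total size = 22 + 22 + 16 + 6 + 22 + 8 + 20 + 6 + 20 + 21 + 16 + 20 + 21 + 19 + 2 + 9 = 250.
⌈250 / 30⌉ = 9.

9 bins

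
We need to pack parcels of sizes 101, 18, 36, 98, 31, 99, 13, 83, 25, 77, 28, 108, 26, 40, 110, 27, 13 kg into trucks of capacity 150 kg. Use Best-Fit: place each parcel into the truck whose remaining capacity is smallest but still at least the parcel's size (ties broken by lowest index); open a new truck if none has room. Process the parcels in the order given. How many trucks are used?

7

Put 101 kg in truck 1; 49 kg remain.
Put 18 kg in truck 1; 31 kg remain.
Put 36 kg in truck 2; 114 kg remain.
Put 98 kg in truck 2; 16 kg remain.
Put 31 kg in truck 1; 0 kg remain.
Put 99 kg in truck 3; 51 kg remain.
Put 13 kg in truck 2; 3 kg remain.
Put 83 kg in truck 4; 67 kg remain.
Put 25 kg in truck 3; 26 kg remain.
Put 77 kg in truck 5; 73 kg remain.
Put 28 kg in truck 4; 39 kg remain.
Put 108 kg in truck 6; 42 kg remain.
Put 26 kg in truck 3; 0 kg remain.
Put 40 kg in truck 6; 2 kg remain.
Put 110 kg in truck 7; 40 kg remain.
Put 27 kg in truck 4; 12 kg remain.
Put 13 kg in truck 7; 27 kg remain.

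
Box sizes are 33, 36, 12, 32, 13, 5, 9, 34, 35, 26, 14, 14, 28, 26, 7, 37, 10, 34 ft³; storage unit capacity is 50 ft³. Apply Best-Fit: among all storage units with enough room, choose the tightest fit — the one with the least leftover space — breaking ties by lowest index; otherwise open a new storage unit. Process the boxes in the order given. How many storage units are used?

33 ft³ → storage unit 1 (remaining 17 ft³)
36 ft³ → storage unit 2 (remaining 14 ft³)
12 ft³ → storage unit 2 (remaining 2 ft³)
32 ft³ → storage unit 3 (remaining 18 ft³)
13 ft³ → storage unit 1 (remaining 4 ft³)
5 ft³ → storage unit 3 (remaining 13 ft³)
9 ft³ → storage unit 3 (remaining 4 ft³)
34 ft³ → storage unit 4 (remaining 16 ft³)
35 ft³ → storage unit 5 (remaining 15 ft³)
26 ft³ → storage unit 6 (remaining 24 ft³)
14 ft³ → storage unit 5 (remaining 1 ft³)
14 ft³ → storage unit 4 (remaining 2 ft³)
28 ft³ → storage unit 7 (remaining 22 ft³)
26 ft³ → storage unit 8 (remaining 24 ft³)
7 ft³ → storage unit 7 (remaining 15 ft³)
37 ft³ → storage unit 9 (remaining 13 ft³)
10 ft³ → storage unit 9 (remaining 3 ft³)
34 ft³ → storage unit 10 (remaining 16 ft³)
Final storage units: [33,13] [36,12] [32,5,9] [34,14] [35,14] [26] [28,7] [26] [37,10] [34].

10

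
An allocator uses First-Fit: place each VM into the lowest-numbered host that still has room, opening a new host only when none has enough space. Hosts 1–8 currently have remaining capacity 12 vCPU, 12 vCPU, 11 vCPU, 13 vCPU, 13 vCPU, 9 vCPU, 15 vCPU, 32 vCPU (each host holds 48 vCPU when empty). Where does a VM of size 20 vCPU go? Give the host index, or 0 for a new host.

8

Hosts with room: host 8 (32 vCPU).
The first with room is host 8.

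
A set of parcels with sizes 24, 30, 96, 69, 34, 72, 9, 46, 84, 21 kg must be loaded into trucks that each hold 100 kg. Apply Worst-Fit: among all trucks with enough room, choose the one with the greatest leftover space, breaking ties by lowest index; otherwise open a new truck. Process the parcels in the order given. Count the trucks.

truck 1: place 24 kg, 76 kg left
truck 1: place 30 kg, 46 kg left
truck 2: place 96 kg, 4 kg left
truck 3: place 69 kg, 31 kg left
truck 1: place 34 kg, 12 kg left
truck 4: place 72 kg, 28 kg left
truck 3: place 9 kg, 22 kg left
truck 5: place 46 kg, 54 kg left
truck 6: place 84 kg, 16 kg left
truck 5: place 21 kg, 33 kg left

6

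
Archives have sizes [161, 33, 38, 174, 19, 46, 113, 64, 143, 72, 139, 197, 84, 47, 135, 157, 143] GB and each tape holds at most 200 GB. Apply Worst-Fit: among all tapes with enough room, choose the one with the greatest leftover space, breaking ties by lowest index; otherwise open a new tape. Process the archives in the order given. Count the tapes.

11

161 GB → tape 1 (remaining 39 GB)
33 GB → tape 1 (remaining 6 GB)
38 GB → tape 2 (remaining 162 GB)
174 GB → tape 3 (remaining 26 GB)
19 GB → tape 2 (remaining 143 GB)
46 GB → tape 2 (remaining 97 GB)
113 GB → tape 4 (remaining 87 GB)
64 GB → tape 2 (remaining 33 GB)
143 GB → tape 5 (remaining 57 GB)
72 GB → tape 4 (remaining 15 GB)
139 GB → tape 6 (remaining 61 GB)
197 GB → tape 7 (remaining 3 GB)
84 GB → tape 8 (remaining 116 GB)
47 GB → tape 8 (remaining 69 GB)
135 GB → tape 9 (remaining 65 GB)
157 GB → tape 10 (remaining 43 GB)
143 GB → tape 11 (remaining 57 GB)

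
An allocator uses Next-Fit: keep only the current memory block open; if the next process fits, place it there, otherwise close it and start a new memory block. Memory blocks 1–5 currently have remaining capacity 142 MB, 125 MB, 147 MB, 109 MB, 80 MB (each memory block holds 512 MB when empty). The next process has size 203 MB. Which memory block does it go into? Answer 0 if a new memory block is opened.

0

Next-Fit only looks at memory block 5, which has 80 MB free.
203 MB does not fit, so a new memory block is opened.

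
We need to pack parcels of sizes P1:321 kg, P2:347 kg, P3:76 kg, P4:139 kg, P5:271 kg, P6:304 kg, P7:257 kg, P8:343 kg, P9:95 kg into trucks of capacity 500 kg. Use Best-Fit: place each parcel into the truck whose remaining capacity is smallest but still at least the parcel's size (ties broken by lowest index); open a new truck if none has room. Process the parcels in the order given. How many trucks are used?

Put P1 (321 kg) in truck 1; 179 kg remain.
Put P2 (347 kg) in truck 2; 153 kg remain.
Put P3 (76 kg) in truck 2; 77 kg remain.
Put P4 (139 kg) in truck 1; 40 kg remain.
Put P5 (271 kg) in truck 3; 229 kg remain.
Put P6 (304 kg) in truck 4; 196 kg remain.
Put P7 (257 kg) in truck 5; 243 kg remain.
Put P8 (343 kg) in truck 6; 157 kg remain.
Put P9 (95 kg) in truck 6; 62 kg remain.

6 trucks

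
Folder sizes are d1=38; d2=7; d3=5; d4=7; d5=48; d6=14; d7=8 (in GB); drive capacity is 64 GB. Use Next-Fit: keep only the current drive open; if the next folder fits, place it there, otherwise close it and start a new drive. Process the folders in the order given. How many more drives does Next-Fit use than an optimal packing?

1

Next-Fit: [38,7,5,7] [48,14] [8] → 3 drives.
Total size 127 GB; any packing needs at least ⌈127/64⌉ = 2 drives.
An optimal packing achieves that bound: [48,8,7] [38,14,7,5] → 2 drives.
Excess: 3 − 2 = 1.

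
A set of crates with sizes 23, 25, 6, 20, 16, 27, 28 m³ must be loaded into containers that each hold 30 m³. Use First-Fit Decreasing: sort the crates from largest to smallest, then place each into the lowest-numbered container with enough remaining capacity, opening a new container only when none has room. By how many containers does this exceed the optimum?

0

First-Fit Decreasing: [28] [27] [25] [23,6] [20] [16] → 6 containers.
6 crates exceed 15 m³ (half the capacity), and no two of those can share a container, so at least 6 containers are needed.
So 6 is already optimal.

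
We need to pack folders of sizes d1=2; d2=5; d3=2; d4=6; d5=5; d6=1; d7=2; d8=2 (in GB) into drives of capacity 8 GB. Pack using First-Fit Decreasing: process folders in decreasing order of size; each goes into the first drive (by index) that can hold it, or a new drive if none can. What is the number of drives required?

Sorted descending: 6, 5, 5, 2, 2, 2, 2, 1.
drive 1: place 6 GB, 2 GB left
drive 2: place 5 GB, 3 GB left
drive 3: place 5 GB, 3 GB left
drive 1: place 2 GB, 0 GB left
drive 2: place 2 GB, 1 GB left
drive 3: place 2 GB, 1 GB left
drive 4: place 2 GB, 6 GB left
drive 2: place 1 GB, 0 GB left

4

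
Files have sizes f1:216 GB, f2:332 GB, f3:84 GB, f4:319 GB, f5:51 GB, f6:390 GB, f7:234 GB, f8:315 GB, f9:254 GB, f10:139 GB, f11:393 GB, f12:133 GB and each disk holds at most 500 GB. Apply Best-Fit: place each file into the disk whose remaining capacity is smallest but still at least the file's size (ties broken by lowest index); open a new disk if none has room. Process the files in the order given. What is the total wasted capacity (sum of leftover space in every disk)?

640

disk 1: place f1 (216 GB), 284 GB left
disk 2: place f2 (332 GB), 168 GB left
disk 2: place f3 (84 GB), 84 GB left
disk 3: place f4 (319 GB), 181 GB left
disk 2: place f5 (51 GB), 33 GB left
disk 4: place f6 (390 GB), 110 GB left
disk 1: place f7 (234 GB), 50 GB left
disk 5: place f8 (315 GB), 185 GB left
disk 6: place f9 (254 GB), 246 GB left
disk 3: place f10 (139 GB), 42 GB left
disk 7: place f11 (393 GB), 107 GB left
disk 5: place f12 (133 GB), 52 GB left
7 disks × 500 GB = 3500 GB; used 2860 GB; unused 640 GB.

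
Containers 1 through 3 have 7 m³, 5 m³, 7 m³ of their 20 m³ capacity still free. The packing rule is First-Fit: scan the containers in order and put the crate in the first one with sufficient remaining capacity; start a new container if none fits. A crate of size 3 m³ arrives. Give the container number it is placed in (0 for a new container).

Containers with room: container 1 (7 m³), container 2 (5 m³), container 3 (7 m³).
The first with room is container 1.

1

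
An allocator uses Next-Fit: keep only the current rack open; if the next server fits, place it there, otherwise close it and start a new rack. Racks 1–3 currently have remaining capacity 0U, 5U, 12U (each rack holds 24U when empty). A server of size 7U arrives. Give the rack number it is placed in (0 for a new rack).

3

Next-Fit only looks at rack 3, which has 12U free.
7U fits there.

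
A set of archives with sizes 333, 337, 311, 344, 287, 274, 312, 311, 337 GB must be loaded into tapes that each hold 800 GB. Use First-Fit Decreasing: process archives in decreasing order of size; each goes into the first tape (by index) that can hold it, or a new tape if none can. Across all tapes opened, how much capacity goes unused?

Sorted descending: 344, 337, 337, 333, 312, 311, 311, 287, 274.
Put 344 GB in tape 1; 456 GB remain.
Put 337 GB in tape 1; 119 GB remain.
Put 337 GB in tape 2; 463 GB remain.
Put 333 GB in tape 2; 130 GB remain.
Put 312 GB in tape 3; 488 GB remain.
Put 311 GB in tape 3; 177 GB remain.
Put 311 GB in tape 4; 489 GB remain.
Put 287 GB in tape 4; 202 GB remain.
Put 274 GB in tape 5; 526 GB remain.
5 tapes × 800 GB = 4000 GB; used 2846 GB; unused 1154 GB.

1154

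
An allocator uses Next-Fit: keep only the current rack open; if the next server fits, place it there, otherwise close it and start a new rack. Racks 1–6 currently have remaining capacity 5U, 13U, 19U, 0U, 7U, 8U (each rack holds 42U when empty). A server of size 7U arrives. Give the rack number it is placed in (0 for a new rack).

6

Next-Fit only looks at rack 6, which has 8U free.
7U fits there.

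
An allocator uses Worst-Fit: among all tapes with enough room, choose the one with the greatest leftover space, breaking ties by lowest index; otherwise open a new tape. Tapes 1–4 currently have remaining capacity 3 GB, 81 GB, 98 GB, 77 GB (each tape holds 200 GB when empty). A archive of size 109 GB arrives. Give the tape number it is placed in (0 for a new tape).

0

No tape has ≥ 109 GB free, so a new tape is opened.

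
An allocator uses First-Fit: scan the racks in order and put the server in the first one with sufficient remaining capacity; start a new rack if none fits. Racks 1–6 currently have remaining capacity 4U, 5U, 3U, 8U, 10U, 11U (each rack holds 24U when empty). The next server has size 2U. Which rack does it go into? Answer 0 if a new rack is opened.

1

Racks with room: rack 1 (4U), rack 2 (5U), rack 3 (3U), rack 4 (8U), rack 5 (10U), rack 6 (11U).
The first with room is rack 1.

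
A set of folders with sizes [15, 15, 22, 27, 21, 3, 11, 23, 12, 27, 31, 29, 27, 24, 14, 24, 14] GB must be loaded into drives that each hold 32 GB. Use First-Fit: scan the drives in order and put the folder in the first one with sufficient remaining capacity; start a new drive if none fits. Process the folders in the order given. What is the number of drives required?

13 drives

15 GB → drive 1 (remaining 17 GB)
15 GB → drive 1 (remaining 2 GB)
22 GB → drive 2 (remaining 10 GB)
27 GB → drive 3 (remaining 5 GB)
21 GB → drive 4 (remaining 11 GB)
3 GB → drive 2 (remaining 7 GB)
11 GB → drive 4 (remaining 0 GB)
23 GB → drive 5 (remaining 9 GB)
12 GB → drive 6 (remaining 20 GB)
27 GB → drive 7 (remaining 5 GB)
31 GB → drive 8 (remaining 1 GB)
29 GB → drive 9 (remaining 3 GB)
27 GB → drive 10 (remaining 5 GB)
24 GB → drive 11 (remaining 8 GB)
14 GB → drive 6 (remaining 6 GB)
24 GB → drive 12 (remaining 8 GB)
14 GB → drive 13 (remaining 18 GB)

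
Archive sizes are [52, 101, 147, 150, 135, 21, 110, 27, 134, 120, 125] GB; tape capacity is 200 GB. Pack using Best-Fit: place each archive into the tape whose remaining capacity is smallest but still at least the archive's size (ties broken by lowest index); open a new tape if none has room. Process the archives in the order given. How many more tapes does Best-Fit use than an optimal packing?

Best-Fit: [52,101,21] [147] [150,27] [135] [110] [134] [120] [125] → 8 tapes.
8 archives exceed 100 GB (half the capacity), and no two of those can share a tape, so at least 8 tapes are needed.
So 8 is already optimal.

0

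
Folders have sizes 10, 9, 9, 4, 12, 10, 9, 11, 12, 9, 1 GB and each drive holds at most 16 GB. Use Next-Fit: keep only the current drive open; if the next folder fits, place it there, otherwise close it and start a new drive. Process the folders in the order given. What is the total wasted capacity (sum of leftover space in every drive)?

48

Put 10 GB in drive 1; 6 GB remain.
Put 9 GB in drive 2; 7 GB remain.
Put 9 GB in drive 3; 7 GB remain.
Put 4 GB in drive 3; 3 GB remain.
Put 12 GB in drive 4; 4 GB remain.
Put 10 GB in drive 5; 6 GB remain.
Put 9 GB in drive 6; 7 GB remain.
Put 11 GB in drive 7; 5 GB remain.
Put 12 GB in drive 8; 4 GB remain.
Put 9 GB in drive 9; 7 GB remain.
Put 1 GB in drive 9; 6 GB remain.
9 drives × 16 GB = 144 GB; used 96 GB; unused 48 GB.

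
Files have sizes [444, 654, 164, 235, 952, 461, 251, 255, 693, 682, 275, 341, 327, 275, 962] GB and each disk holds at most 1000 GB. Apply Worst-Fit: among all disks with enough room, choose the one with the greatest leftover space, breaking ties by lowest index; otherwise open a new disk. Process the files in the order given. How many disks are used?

Put 444 GB in disk 1; 556 GB remain.
Put 654 GB in disk 2; 346 GB remain.
Put 164 GB in disk 1; 392 GB remain.
Put 235 GB in disk 1; 157 GB remain.
Put 952 GB in disk 3; 48 GB remain.
Put 461 GB in disk 4; 539 GB remain.
Put 251 GB in disk 4; 288 GB remain.
Put 255 GB in disk 2; 91 GB remain.
Put 693 GB in disk 5; 307 GB remain.
Put 682 GB in disk 6; 318 GB remain.
Put 275 GB in disk 6; 43 GB remain.
Put 341 GB in disk 7; 659 GB remain.
Put 327 GB in disk 7; 332 GB remain.
Put 275 GB in disk 7; 57 GB remain.
Put 962 GB in disk 8; 38 GB remain.

8 disks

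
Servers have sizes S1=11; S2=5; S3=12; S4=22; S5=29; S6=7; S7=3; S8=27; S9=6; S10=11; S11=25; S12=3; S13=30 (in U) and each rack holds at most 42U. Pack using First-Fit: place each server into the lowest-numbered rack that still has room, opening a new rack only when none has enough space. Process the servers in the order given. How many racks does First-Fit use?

S1 (11U) → rack 1 (remaining 31U)
S2 (5U) → rack 1 (remaining 26U)
S3 (12U) → rack 1 (remaining 14U)
S4 (22U) → rack 2 (remaining 20U)
S5 (29U) → rack 3 (remaining 13U)
S6 (7U) → rack 1 (remaining 7U)
S7 (3U) → rack 1 (remaining 4U)
S8 (27U) → rack 4 (remaining 15U)
S9 (6U) → rack 2 (remaining 14U)
S10 (11U) → rack 2 (remaining 3U)
S11 (25U) → rack 5 (remaining 17U)
S12 (3U) → rack 1 (remaining 1U)
S13 (30U) → rack 6 (remaining 12U)
Final racks: [11,5,12,7,3,3] [22,6,11] [29] [27] [25] [30].

6 racks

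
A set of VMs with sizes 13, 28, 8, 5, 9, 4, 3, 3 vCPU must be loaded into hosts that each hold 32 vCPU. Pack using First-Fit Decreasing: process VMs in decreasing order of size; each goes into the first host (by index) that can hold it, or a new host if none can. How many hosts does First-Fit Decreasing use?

Sorted descending: 28, 13, 9, 8, 5, 4, 3, 3.
28 vCPU → host 1 (remaining 4 vCPU)
13 vCPU → host 2 (remaining 19 vCPU)
9 vCPU → host 2 (remaining 10 vCPU)
8 vCPU → host 2 (remaining 2 vCPU)
5 vCPU → host 3 (remaining 27 vCPU)
4 vCPU → host 1 (remaining 0 vCPU)
3 vCPU → host 3 (remaining 24 vCPU)
3 vCPU → host 3 (remaining 21 vCPU)
Final hosts: [28,4] [13,9,8] [5,3,3].

3 hosts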